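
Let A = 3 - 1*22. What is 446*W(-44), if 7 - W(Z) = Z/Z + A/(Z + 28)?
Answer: 17171/8 ≈ 2146.4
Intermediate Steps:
A = -19 (A = 3 - 22 = -19)
W(Z) = 6 + 19/(28 + Z) (W(Z) = 7 - (Z/Z - 19/(Z + 28)) = 7 - (1 - 19/(28 + Z)) = 7 + (-1 + 19/(28 + Z)) = 6 + 19/(28 + Z))
446*W(-44) = 446*((187 + 6*(-44))/(28 - 44)) = 446*((187 - 264)/(-16)) = 446*(-1/16*(-77)) = 446*(77/16) = 17171/8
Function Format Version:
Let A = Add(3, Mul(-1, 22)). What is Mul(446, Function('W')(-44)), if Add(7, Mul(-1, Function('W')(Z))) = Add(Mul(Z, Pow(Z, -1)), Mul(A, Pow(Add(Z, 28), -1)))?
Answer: Rational(17171, 8) ≈ 2146.4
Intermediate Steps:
A = -19 (A = Add(3, -22) = -19)
Function('W')(Z) = Add(6, Mul(19, Pow(Add(28, Z), -1))) (Function('W')(Z) = Add(7, Mul(-1, Add(Mul(Z, Pow(Z, -1)), Mul(-19, Pow(Add(Z, 28), -1))))) = Add(7, Mul(-1, Add(1, Mul(-19, Pow(Add(28, Z), -1))))) = Add(7, Add(-1, Mul(19, Pow(Add(28, Z), -1)))) = Add(6, Mul(19, Pow(Add(28, Z), -1))))
Mul(446, Function('W')(-44)) = Mul(446, Mul(Pow(Add(28, -44), -1), Add(187, Mul(6, -44)))) = Mul(446, Mul(Pow(-16, -1), Add(187, -264))) = Mul(446, Mul(Rational(-1, 16), -77)) = Mul(446, Rational(77, 16)) = Rational(17171, 8)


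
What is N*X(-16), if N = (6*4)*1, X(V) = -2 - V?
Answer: 336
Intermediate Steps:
N = 24 (N = 24*1 = 24)
N*X(-16) = 24*(-2 - 1*(-16)) = 24*(-2 + 16) = 24*14 = 336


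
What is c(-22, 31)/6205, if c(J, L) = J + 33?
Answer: 11/6205 ≈ 0.0017728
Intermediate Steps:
c(J, L) = 33 + J
c(-22, 31)/6205 = (33 - 22)/6205 = 11*(1/6205) = 11/6205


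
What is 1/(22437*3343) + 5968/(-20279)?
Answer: -447641105209/1521064742589 ≈ -0.29429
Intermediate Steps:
1/(22437*3343) + 5968/(-20279) = (1/22437)*(1/3343) + 5968*(-1/20279) = 1/75006891 - 5968/20279 = -447641105209/1521064742589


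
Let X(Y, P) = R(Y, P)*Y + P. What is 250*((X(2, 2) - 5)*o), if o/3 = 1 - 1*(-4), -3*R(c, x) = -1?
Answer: -8750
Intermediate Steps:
R(c, x) = ⅓ (R(c, x) = -⅓*(-1) = ⅓)
X(Y, P) = P + Y/3 (X(Y, P) = Y/3 + P = P + Y/3)
o = 15 (o = 3*(1 - 1*(-4)) = 3*(1 + 4) = 3*5 = 15)
250*((X(2, 2) - 5)*o) = 250*(((2 + (⅓)*2) - 5)*15) = 250*(((2 + ⅔) - 5)*15) = 250*((8/3 - 5)*15) = 250*(-7/3*15) = 250*(-35) = -8750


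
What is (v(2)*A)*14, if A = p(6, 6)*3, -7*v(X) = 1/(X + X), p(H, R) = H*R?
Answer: -54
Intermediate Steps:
v(X) = -1/(14*X) (v(X) = -1/(7*(X + X)) = -1/(2*X)/7 = -1/(14*X))
A = 108 (A = (6*6)*3 = 36*3 = 108)
(v(2)*A)*14 = (-1/14/2*108)*14 = (-1/14*½*108)*14 = -1/28*108*14 = -27/7*14 = -54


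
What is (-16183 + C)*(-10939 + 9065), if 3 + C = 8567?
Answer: 14278006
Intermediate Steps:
C = 8564 (C = -3 + 8567 = 8564)
(-16183 + C)*(-10939 + 9065) = (-16183 + 8564)*(-10939 + 9065) = -7619*(-1874) = 14278006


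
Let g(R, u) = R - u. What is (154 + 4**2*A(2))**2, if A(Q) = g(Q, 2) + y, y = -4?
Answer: 8100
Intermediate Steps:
A(Q) = -6 + Q (A(Q) = (Q - 1*2) - 4 = (Q - 2) - 4 = (-2 + Q) - 4 = -6 + Q)
(154 + 4**2*A(2))**2 = (154 + 4**2*(-6 + 2))**2 = (154 + 16*(-4))**2 = (154 - 64)**2 = 90**2 = 8100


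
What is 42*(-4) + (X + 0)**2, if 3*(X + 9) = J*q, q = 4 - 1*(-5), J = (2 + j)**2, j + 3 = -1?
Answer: -159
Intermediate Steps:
j = -4 (j = -3 - 1 = -4)
J = 4 (J = (2 - 4)**2 = (-2)**2 = 4)
q = 9 (q = 4 + 5 = 9)
X = 3 (X = -9 + (4*9)/3 = -9 + (1/3)*36 = -9 + 12 = 3)
42*(-4) + (X + 0)**2 = 42*(-4) + (3 + 0)**2 = -168 + 3**2 = -168 + 9 = -159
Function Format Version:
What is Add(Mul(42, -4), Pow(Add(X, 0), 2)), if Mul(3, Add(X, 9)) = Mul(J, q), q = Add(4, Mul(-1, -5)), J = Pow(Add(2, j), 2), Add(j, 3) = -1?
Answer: -159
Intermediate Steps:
j = -4 (j = Add(-3, -1) = -4)
J = 4 (J = Pow(Add(2, -4), 2) = Pow(-2, 2) = 4)
q = 9 (q = Add(4, 5) = 9)
X = 3 (X = Add(-9, Mul(Rational(1, 3), Mul(4, 9))) = Add(-9, Mul(Rational(1, 3), 36)) = Add(-9, 12) = 3)
Add(Mul(42, -4), Pow(Add(X, 0), 2)) = Add(Mul(42, -4), Pow(Add(3, 0), 2)) = Add(-168, Pow(3, 2)) = Add(-168, 9) = -159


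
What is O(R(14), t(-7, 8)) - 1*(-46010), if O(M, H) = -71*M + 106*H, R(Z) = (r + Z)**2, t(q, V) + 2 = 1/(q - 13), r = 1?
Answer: 298177/10 ≈ 29818.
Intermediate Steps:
t(q, V) = -2 + 1/(-13 + q) (t(q, V) = -2 + 1/(q - 13) = -2 + 1/(-13 + q))
R(Z) = (1 + Z)**2
O(R(14), t(-7, 8)) - 1*(-46010) = (-71*(1 + 14)**2 + 106*((27 - 2*(-7))/(-13 - 7))) - 1*(-46010) = (-71*15**2 + 106*((27 + 14)/(-20))) + 46010 = (-71*225 + 106*(-1/20*41)) + 46010 = (-15975 + 106*(-41/20)) + 46010 = (-15975 - 2173/10) + 46010 = -161923/10 + 46010 = 298177/10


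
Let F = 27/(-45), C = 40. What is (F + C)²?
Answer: 38809/25 ≈ 1552.4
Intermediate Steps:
F = -⅗ (F = 27*(-1/45) = -⅗ ≈ -0.60000)
(F + C)² = (-⅗ + 40)² = (197/5)² = 38809/25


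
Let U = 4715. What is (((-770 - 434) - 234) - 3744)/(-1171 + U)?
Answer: -2591/1772 ≈ -1.4622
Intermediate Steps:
(((-770 - 434) - 234) - 3744)/(-1171 + U) = (((-770 - 434) - 234) - 3744)/(-1171 + 4715) = ((-1204 - 234) - 3744)/3544 = (-1438 - 3744)*(1/3544) = -5182*1/3544 = -2591/1772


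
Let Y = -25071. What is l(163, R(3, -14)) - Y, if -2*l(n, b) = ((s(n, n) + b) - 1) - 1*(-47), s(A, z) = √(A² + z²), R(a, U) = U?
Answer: 25055 - 163*√2/2 ≈ 24940.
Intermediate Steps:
l(n, b) = -23 - b/2 - √2*√(n²)/2 (l(n, b) = -(((√(n² + n²) + b) - 1) - 1*(-47))/2 = -(((√(2*n²) + b) - 1) + 47)/2 = -(((√2*√(n²) + b) - 1) + 47)/2 = -(((b + √2*√(n²)) - 1) + 47)/2 = -((-1 + b + √2*√(n²)) + 47)/2 = -(46 + b + √2*√(n²))/2 = -23 - b/2 - √2*√(n²)/2)
l(163, R(3, -14)) - Y = (-23 - ½*(-14) - √2*√(163²)/2) - 1*(-25071) = (-23 + 7 - √2*√26569/2) + 25071 = (-23 + 7 - ½*√2*163) + 25071 = (-23 + 7 - 163*√2/2) + 25071 = (-16 - 163*√2/2) + 25071 = 25055 - 163*√2/2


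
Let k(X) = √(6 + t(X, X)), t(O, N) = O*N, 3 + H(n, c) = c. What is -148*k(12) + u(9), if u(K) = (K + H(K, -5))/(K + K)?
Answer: 1/18 - 740*√6 ≈ -1812.6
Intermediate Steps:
H(n, c) = -3 + c
t(O, N) = N*O
u(K) = (-8 + K)/(2*K) (u(K) = (K + (-3 - 5))/(K + K) = (K - 8)/((2*K)) = (-8 + K)*(1/(2*K)) = (-8 + K)/(2*K))
k(X) = √(6 + X²) (k(X) = √(6 + X*X) = √(6 + X²))
-148*k(12) + u(9) = -148*√(6 + 12²) + (½)*(-8 + 9)/9 = -148*√(6 + 144) + (½)*(⅑)*1 = -740*√6 + 1/18 = 1/18 - 740*√6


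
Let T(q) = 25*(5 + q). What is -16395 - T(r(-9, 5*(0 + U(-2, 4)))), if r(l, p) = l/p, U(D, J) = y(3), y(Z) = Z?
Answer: -16505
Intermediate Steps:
U(D, J) = 3
T(q) = 125 + 25*q
-16395 - T(r(-9, 5*(0 + U(-2, 4)))) = -16395 - (125 + 25*(-9*1/(5*(0 + 3)))) = -16395 - (125 + 25*(-9/(5*3))) = -16395 - (125 + 25*(-9/15)) = -16395 - (125 + 25*(-9*1/15)) = -16395 - (125 + 25*(-3/5)) = -16395 - (125 - 15) = -16395 - 1*110 = -16395 - 110 = -16505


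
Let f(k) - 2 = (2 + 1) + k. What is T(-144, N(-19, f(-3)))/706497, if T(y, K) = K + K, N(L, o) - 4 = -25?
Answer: -14/235499 ≈ -5.9448e-5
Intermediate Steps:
f(k) = 5 + k (f(k) = 2 + ((2 + 1) + k) = 2 + (3 + k) = 5 + k)
N(L, o) = -21 (N(L, o) = 4 - 25 = -21)
T(y, K) = 2*K
T(-144, N(-19, f(-3)))/706497 = (2*(-21))/706497 = -42*1/706497 = -14/235499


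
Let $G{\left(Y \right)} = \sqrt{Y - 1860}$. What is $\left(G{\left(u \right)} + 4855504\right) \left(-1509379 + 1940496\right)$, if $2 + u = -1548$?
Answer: $2093290317968 + 431117 i \sqrt{3410} \approx 2.0933 \cdot 10^{12} + 2.5175 \cdot 10^{7} i$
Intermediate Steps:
$u = -1550$ ($u = -2 - 1548 = -1550$)
$G{\left(Y \right)} = \sqrt{-1860 + Y}$
$\left(G{\left(u \right)} + 4855504\right) \left(-1509379 + 1940496\right) = \left(\sqrt{-1860 - 1550} + 4855504\right) \left(-1509379 + 1940496\right) = \left(\sqrt{-3410} + 4855504\right) 431117 = \left(i \sqrt{3410} + 4855504\right) 431117 = \left(4855504 + i \sqrt{3410}\right) 431117 = 2093290317968 + 431117 i \sqrt{3410}$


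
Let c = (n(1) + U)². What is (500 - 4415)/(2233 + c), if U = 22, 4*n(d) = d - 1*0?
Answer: -62640/43649 ≈ -1.4351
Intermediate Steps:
n(d) = d/4 (n(d) = (d - 1*0)/4 = (d + 0)/4 = d/4)
c = 7921/16 (c = ((¼)*1 + 22)² = (¼ + 22)² = (89/4)² = 7921/16 ≈ 495.06)
(500 - 4415)/(2233 + c) = (500 - 4415)/(2233 + 7921/16) = -3915/43649/16 = -3915*16/43649 = -62640/43649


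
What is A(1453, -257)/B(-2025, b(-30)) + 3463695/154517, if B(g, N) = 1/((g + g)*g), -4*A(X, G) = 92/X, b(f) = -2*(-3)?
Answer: -29141315814915/224513201 ≈ -1.2980e+5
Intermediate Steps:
b(f) = 6
A(X, G) = -23/X
B(g, N) = 1/(2*g**2) (B(g, N) = 1/((2*g)*g) = 1/(2*g**2))
A(1453, -257)/B(-2025, b(-30)) + 3463695/154517 = (-23/1453)/(((1/2)/(-2025)**2)) + 3463695/154517 = (-23*1/1453)/(((1/2)*(1/4100625))) + 3463695*(1/154517) = -23/(1453*1/8201250) + 3463695/154517 = -23/1453*8201250 + 3463695/154517 = -188628750/1453 + 3463695/154517 = -29141315814915/224513201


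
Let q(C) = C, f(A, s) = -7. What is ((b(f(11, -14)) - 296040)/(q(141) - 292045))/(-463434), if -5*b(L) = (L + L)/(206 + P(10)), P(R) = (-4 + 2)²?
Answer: -22202999/10145867875200 ≈ -2.1884e-6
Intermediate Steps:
P(R) = 4 (P(R) = (-2)² = 4)
b(L) = -L/525 (b(L) = -(L + L)/(5*(206 + 4)) = -2*L/(5*210) = -L/525)
((b(f(11, -14)) - 296040)/(q(141) - 292045))/(-463434) = ((-1/525*(-7) - 296040)/(141 - 292045))/(-463434) = ((1/75 - 296040)/(-291904))*(-1/463434) = -22202999/75*(-1/291904)*(-1/463434) = (22202999/21892800)*(-1/463434) = -22202999/10145867875200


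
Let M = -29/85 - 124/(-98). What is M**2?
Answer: 14814801/17347225 ≈ 0.85402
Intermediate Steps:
M = 3849/4165 (M = -29*1/85 - 124*(-1/98) = -29/85 + 62/49 = 3849/4165 ≈ 0.92413)
M**2 = (3849/4165)**2 = 14814801/17347225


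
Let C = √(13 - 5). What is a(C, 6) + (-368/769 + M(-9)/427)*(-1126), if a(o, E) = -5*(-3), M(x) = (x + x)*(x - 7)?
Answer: -67516891/328363 ≈ -205.62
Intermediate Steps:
C = 2*√2 (C = √8 = 2*√2 ≈ 2.8284)
M(x) = 2*x*(-7 + x) (M(x) = (2*x)*(-7 + x) = 2*x*(-7 + x))
a(o, E) = 15
a(C, 6) + (-368/769 + M(-9)/427)*(-1126) = 15 + (-368/769 + (2*(-9)*(-7 - 9))/427)*(-1126) = 15 + (-368*1/769 + (2*(-9)*(-16))*(1/427))*(-1126) = 15 + (-368/769 + 288*(1/427))*(-1126) = 15 + (-368/769 + 288/427)*(-1126) = 15 + (64336/328363)*(-1126) = 15 - 72442336/328363 = -67516891/328363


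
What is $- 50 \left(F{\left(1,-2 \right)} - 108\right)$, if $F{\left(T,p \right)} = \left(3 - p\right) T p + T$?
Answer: $5850$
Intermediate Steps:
$F{\left(T,p \right)} = T + T p \left(3 - p\right)$ ($F{\left(T,p \right)} = T \left(3 - p\right) p + T = T p \left(3 - p\right) + T = T + T p \left(3 - p\right)$)
$- 50 \left(F{\left(1,-2 \right)} - 108\right) = - 50 \left(1 \left(1 - \left(-2\right)^{2} + 3 \left(-2\right)\right) - 108\right) = - 50 \left(1 \left(1 - 4 - 6\right) - 108\right) = - 50 \left(1 \left(-9\right) - 108\right) = - 50 \left(-9 - 108\right) = \left(-50\right) \left(-117\right) = 5850$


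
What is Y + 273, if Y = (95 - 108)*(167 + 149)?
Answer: -3835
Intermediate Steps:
Y = -4108 (Y = -13*316 = -4108)
Y + 273 = -4108 + 273 = -3835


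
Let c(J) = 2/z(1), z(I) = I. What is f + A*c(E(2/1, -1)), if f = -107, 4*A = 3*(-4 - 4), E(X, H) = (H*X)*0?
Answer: -119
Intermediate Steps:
E(X, H) = 0
c(J) = 2 (c(J) = 2/1 = 2*1 = 2)
A = -6 (A = (3*(-4 - 4))/4 = (3*(-8))/4 = (1/4)*(-24) = -6)
f + A*c(E(2/1, -1)) = -107 - 6*2 = -107 - 12 = -119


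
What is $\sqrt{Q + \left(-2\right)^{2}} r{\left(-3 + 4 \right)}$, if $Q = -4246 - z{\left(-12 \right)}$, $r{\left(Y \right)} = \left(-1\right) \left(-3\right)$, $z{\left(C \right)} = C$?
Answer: $9 i \sqrt{470} \approx 195.12 i$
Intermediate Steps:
$r{\left(Y \right)} = 3$
$Q = -4234$ ($Q = -4246 - -12 = -4246 + 12 = -4234$)
$\sqrt{Q + \left(-2\right)^{2}} r{\left(-3 + 4 \right)} = \sqrt{-4234 + \left(-2\right)^{2}} \cdot 3 = \sqrt{-4234 + 4} \cdot 3 = \sqrt{-4230} \cdot 3 = 3 i \sqrt{470} \cdot 3 = 9 i \sqrt{470}$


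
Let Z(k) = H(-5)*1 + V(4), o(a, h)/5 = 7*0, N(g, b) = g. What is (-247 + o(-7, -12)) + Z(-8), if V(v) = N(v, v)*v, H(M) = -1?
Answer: -232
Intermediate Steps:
o(a, h) = 0 (o(a, h) = 5*(7*0) = 5*0 = 0)
V(v) = v**2 (V(v) = v*v = v**2)
Z(k) = 15 (Z(k) = -1*1 + 4**2 = -1 + 16 = 15)
(-247 + o(-7, -12)) + Z(-8) = (-247 + 0) + 15 = -247 + 15 = -232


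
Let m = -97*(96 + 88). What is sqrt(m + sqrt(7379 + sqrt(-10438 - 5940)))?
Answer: sqrt(-17848 + sqrt(7379 + I*sqrt(16378))) ≈ 0.003 + 133.27*I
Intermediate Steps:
m = -17848 (m = -97*184 = -17848)
sqrt(m + sqrt(7379 + sqrt(-10438 - 5940))) = sqrt(-17848 + sqrt(7379 + sqrt(-10438 - 5940))) = sqrt(-17848 + sqrt(7379 + sqrt(-16378))) = sqrt(-17848 + sqrt(7379 + I*sqrt(16378)))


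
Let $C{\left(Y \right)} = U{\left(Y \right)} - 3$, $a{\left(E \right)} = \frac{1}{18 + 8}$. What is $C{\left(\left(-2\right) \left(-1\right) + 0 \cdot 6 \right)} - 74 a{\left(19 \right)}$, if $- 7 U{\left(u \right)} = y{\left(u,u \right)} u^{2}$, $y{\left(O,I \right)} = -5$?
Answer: $- \frac{272}{91} \approx -2.989$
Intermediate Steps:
$a{\left(E \right)} = \frac{1}{26}$
$U{\left(u \right)} = \frac{5 u^{2}}{7}$ ($U{\left(u \right)} = - \frac{\left(-5\right) u^{2}}{7} = \frac{5 u^{2}}{7}$)
$C{\left(Y \right)} = -3 + \frac{5 Y^{2}}{7}$ ($C{\left(Y \right)} = \frac{5 Y^{2}}{7} - 3 = -3 + \frac{5 Y^{2}}{7}$)
$C{\left(\left(-2\right) \left(-1\right) + 0 \cdot 6 \right)} - 74 a{\left(19 \right)} = \left(-3 + \frac{5 \left(\left(-2\right) \left(-1\right) + 0 \cdot 6\right)^{2}}{7}\right) - \frac{37}{13} = \left(-3 + \frac{5 \left(2 + 0\right)^{2}}{7}\right) - \frac{37}{13} = \left(-3 + \frac{5 \cdot 2^{2}}{7}\right) - \frac{37}{13} = \left(-3 + \frac{5}{7} \cdot 4\right) - \frac{37}{13} = \left(-3 + \frac{20}{7}\right) - \frac{37}{13} = - \frac{1}{7} - \frac{37}{13} = - \frac{272}{91}$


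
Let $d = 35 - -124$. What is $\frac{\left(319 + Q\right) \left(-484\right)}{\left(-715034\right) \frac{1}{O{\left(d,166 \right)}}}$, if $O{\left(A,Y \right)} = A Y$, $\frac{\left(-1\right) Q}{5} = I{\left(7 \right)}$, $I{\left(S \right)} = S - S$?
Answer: $\frac{2037564012}{357517} \approx 5699.2$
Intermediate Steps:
$I{\left(S \right)} = 0$
$Q = 0$ ($Q = \left(-5\right) 0 = 0$)
$d = 159$ ($d = 35 + 124 = 159$)
$\frac{\left(319 + Q\right) \left(-484\right)}{\left(-715034\right) \frac{1}{O{\left(d,166 \right)}}} = \frac{\left(319 + 0\right) \left(-484\right)}{\left(-715034\right) \frac{1}{159 \cdot 166}} = \frac{319 \left(-484\right)}{\left(-715034\right) \frac{1}{26394}} = - \frac{154396}{\left(-715034\right) \frac{1}{26394}} = - \frac{154396}{- \frac{357517}{13197}} = \left(-154396\right) \left(- \frac{13197}{357517}\right) = \frac{2037564012}{357517}$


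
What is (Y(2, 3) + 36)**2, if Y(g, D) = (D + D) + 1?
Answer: 1849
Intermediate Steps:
Y(g, D) = 1 + 2*D (Y(g, D) = 2*D + 1 = 1 + 2*D)
(Y(2, 3) + 36)**2 = ((1 + 2*3) + 36)**2 = ((1 + 6) + 36)**2 = (7 + 36)**2 = 43**2 = 1849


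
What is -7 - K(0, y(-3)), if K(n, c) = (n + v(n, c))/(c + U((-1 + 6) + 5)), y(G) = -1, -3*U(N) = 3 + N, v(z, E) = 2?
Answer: -53/8 ≈ -6.6250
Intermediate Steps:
U(N) = -1 - N/3 (U(N) = -(3 + N)/3 = -1 - N/3)
K(n, c) = (2 + n)/(-13/3 + c) (K(n, c) = (n + 2)/(c + (-1 - ((-1 + 6) + 5)/3)) = (2 + n)/(c + (-1 - (5 + 5)/3)) = (2 + n)/(c + (-1 - ⅓*10)) = (2 + n)/(c + (-1 - 10/3)) = (2 + n)/(c - 13/3) = (2 + n)/(-13/3 + c))
-7 - K(0, y(-3)) = -7 - 3*(2 + 0)/(-13 + 3*(-1)) = -7 - 3*2/(-13 - 3) = -7 - 3*2/(-16) = -7 - 3*(-1)*2/16 = -7 - 1*(-3/8) = -7 + 3/8 = -53/8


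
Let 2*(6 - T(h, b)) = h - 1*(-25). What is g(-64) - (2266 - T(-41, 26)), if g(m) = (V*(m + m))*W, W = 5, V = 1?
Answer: -2892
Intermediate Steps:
g(m) = 10*m (g(m) = (1*(m + m))*5 = (1*(2*m))*5 = (2*m)*5 = 10*m)
T(h, b) = -13/2 - h/2 (T(h, b) = 6 - (h - 1*(-25))/2 = 6 - (h + 25)/2 = 6 - (25 + h)/2 = 6 + (-25/2 - h/2) = -13/2 - h/2)
g(-64) - (2266 - T(-41, 26)) = 10*(-64) - (2266 - (-13/2 - 1/2*(-41))) = -640 - (2266 - (-13/2 + 41/2)) = -640 - (2266 - 1*14) = -640 - (2266 - 14) = -640 - 1*2252 = -640 - 2252 = -2892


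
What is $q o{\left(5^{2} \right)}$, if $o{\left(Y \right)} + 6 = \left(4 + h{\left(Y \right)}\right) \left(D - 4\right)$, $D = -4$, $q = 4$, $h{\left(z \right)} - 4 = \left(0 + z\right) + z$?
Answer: $-1880$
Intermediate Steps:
$h{\left(z \right)} = 4 + 2 z$ ($h{\left(z \right)} = 4 + \left(\left(0 + z\right) + z\right) = 4 + \left(z + z\right) = 4 + 2 z$)
$o{\left(Y \right)} = -70 - 16 Y$ ($o{\left(Y \right)} = -6 + \left(4 + \left(4 + 2 Y\right)\right) \left(-4 - 4\right) = -6 + \left(8 + 2 Y\right) \left(-8\right) = -6 - \left(64 + 16 Y\right) = -70 - 16 Y$)
$q o{\left(5^{2} \right)} = 4 \left(-70 - 16 \cdot 5^{2}\right) = 4 \left(-70 - 400\right) = 4 \left(-470\right) = -1880$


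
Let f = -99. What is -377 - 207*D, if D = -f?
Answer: -20870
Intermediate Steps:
D = 99 (D = -1*(-99) = 99)
-377 - 207*D = -377 - 207*99 = -377 - 20493 = -20870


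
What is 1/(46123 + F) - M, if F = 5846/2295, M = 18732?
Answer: -1982934507597/105858131 ≈ -18732.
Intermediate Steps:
F = 5846/2295 (F = 5846*(1/2295) = 5846/2295 ≈ 2.5473)
1/(46123 + F) - M = 1/(46123 + 5846/2295) - 1*18732 = 1/(105858131/2295) - 18732 = 2295/105858131 - 18732 = -1982934507597/105858131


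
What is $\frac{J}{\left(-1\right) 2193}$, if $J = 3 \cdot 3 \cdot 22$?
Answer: $- \frac{66}{731} \approx -0.090287$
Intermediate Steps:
$J = 198$ ($J = 9 \cdot 22 = 198$)
$\frac{J}{\left(-1\right) 2193} = \frac{198}{\left(-1\right) 2193} = \frac{198}{-2193} = 198 \left(- \frac{1}{2193}\right) = - \frac{66}{731}$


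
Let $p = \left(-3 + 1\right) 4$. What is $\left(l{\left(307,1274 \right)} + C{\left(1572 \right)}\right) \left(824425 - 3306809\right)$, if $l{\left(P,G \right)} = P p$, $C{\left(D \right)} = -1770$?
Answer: $10490554784$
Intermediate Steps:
$p = -8$ ($p = \left(-2\right) 4 = -8$)
$l{\left(P,G \right)} = - 8 P$ ($l{\left(P,G \right)} = P \left(-8\right) = - 8 P$)
$\left(l{\left(307,1274 \right)} + C{\left(1572 \right)}\right) \left(824425 - 3306809\right) = \left(\left(-8\right) 307 - 1770\right) \left(824425 - 3306809\right) = \left(-2456 - 1770\right) \left(-2482384\right) = \left(-4226\right) \left(-2482384\right) = 10490554784$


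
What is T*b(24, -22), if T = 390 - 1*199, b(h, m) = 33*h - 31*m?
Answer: 281534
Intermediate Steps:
b(h, m) = -31*m + 33*h
T = 191 (T = 390 - 199 = 191)
T*b(24, -22) = 191*(-31*(-22) + 33*24) = 191*(682 + 792) = 191*1474 = 281534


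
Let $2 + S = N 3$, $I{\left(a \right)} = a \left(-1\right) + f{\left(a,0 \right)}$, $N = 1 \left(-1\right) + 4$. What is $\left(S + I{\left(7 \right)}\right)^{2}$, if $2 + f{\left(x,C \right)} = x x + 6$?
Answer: $2809$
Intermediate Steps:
$f{\left(x,C \right)} = 4 + x^{2}$ ($f{\left(x,C \right)} = -2 + \left(x x + 6\right) = -2 + \left(x^{2} + 6\right) = -2 + \left(6 + x^{2}\right) = 4 + x^{2}$)
$N = 3$ ($N = -1 + 4 = 3$)
$I{\left(a \right)} = 4 + a^{2} - a$ ($I{\left(a \right)} = a \left(-1\right) + \left(4 + a^{2}\right) = - a + \left(4 + a^{2}\right) = 4 + a^{2} - a$)
$S = 7$ ($S = -2 + 3 \cdot 3 = -2 + 9 = 7$)
$\left(S + I{\left(7 \right)}\right)^{2} = \left(7 + \left(4 + 7^{2} - 7\right)\right)^{2} = \left(7 + \left(4 + 49 - 7\right)\right)^{2} = \left(7 + 46\right)^{2} = 53^{2} = 2809$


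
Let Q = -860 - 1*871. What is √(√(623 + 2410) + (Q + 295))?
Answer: √(-1436 + 3*√337) ≈ 37.161*I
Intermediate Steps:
Q = -1731 (Q = -860 - 871 = -1731)
√(√(623 + 2410) + (Q + 295)) = √(√(623 + 2410) + (-1731 + 295)) = √(√3033 - 1436) = √(3*√337 - 1436) = √(-1436 + 3*√337)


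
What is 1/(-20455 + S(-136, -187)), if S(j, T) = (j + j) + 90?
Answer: -1/20637 ≈ -4.8457e-5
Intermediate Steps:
S(j, T) = 90 + 2*j (S(j, T) = 2*j + 90 = 90 + 2*j)
1/(-20455 + S(-136, -187)) = 1/(-20455 + (90 + 2*(-136))) = 1/(-20455 + (90 - 272)) = 1/(-20455 - 182) = 1/(-20637) = -1/20637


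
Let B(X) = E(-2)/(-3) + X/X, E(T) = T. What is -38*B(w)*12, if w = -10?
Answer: -760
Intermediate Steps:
B(X) = 5/3 (B(X) = -2/(-3) + X/X = -2*(-⅓) + 1 = ⅔ + 1 = 5/3)
-38*B(w)*12 = -38*5/3*12 = -190/3*12 = -760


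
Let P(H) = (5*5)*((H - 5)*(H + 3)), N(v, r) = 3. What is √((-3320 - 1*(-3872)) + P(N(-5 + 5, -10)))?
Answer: 6*√7 ≈ 15.875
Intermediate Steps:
P(H) = 25*(-5 + H)*(3 + H) (P(H) = 25*((-5 + H)*(3 + H)) = 25*(-5 + H)*(3 + H))
√((-3320 - 1*(-3872)) + P(N(-5 + 5, -10))) = √((-3320 - 1*(-3872)) + (-375 - 50*3 + 25*3²)) = √((-3320 + 3872) + (-375 - 150 + 25*9)) = √(552 + (-375 - 150 + 225)) = √(552 - 300) = √252 = 6*√7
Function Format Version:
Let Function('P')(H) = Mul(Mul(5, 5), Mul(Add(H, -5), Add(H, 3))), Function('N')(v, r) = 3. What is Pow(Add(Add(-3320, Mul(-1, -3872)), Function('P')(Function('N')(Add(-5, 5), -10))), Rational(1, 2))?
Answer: Mul(6, Pow(7, Rational(1, 2))) ≈ 15.875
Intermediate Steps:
Function('P')(H) = Mul(25, Add(-5, H), Add(3, H)) (Function('P')(H) = Mul(25, Mul(Add(-5, H), Add(3, H))) = Mul(25, Add(-5, H), Add(3, H)))
Pow(Add(Add(-3320, Mul(-1, -3872)), Function('P')(Function('N')(Add(-5, 5), -10))), Rational(1, 2)) = Pow(Add(Add(-3320, Mul(-1, -3872)), Add(-375, Mul(-50, 3), Mul(25, Pow(3, 2)))), Rational(1, 2)) = Pow(Add(Add(-3320, 3872), Add(-375, -150, Mul(25, 9))), Rational(1, 2)) = Pow(Add(552, Add(-375, -150, 225)), Rational(1, 2)) = Pow(Add(552, -300), Rational(1, 2)) = Pow(252, Rational(1, 2)) = Mul(6, Pow(7, Rational(1, 2)))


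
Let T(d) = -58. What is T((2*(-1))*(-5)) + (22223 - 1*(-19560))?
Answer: 41725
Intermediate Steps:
T((2*(-1))*(-5)) + (22223 - 1*(-19560)) = -58 + (22223 - 1*(-19560)) = -58 + (22223 + 19560) = -58 + 41783 = 41725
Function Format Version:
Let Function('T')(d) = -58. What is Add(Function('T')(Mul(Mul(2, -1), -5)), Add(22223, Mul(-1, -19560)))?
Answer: 41725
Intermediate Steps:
Add(Function('T')(Mul(Mul(2, -1), -5)), Add(22223, Mul(-1, -19560))) = Add(-58, Add(22223, Mul(-1, -19560))) = Add(-58, Add(22223, 19560)) = Add(-58, 41783) = 41725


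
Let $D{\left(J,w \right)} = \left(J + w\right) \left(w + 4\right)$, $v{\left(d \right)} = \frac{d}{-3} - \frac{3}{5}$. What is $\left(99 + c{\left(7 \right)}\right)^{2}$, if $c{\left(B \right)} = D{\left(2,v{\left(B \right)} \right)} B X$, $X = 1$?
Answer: $\frac{428779849}{50625} \approx 8469.7$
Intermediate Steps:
$v{\left(d \right)} = - \frac{3}{5} - \frac{d}{3}$ ($v{\left(d \right)} = d \left(- \frac{1}{3}\right) - \frac{3}{5} = - \frac{d}{3} - \frac{3}{5} = - \frac{3}{5} - \frac{d}{3}$)
$D{\left(J,w \right)} = \left(4 + w\right) \left(J + w\right)$ ($D{\left(J,w \right)} = \left(J + w\right) \left(4 + w\right) = \left(4 + w\right) \left(J + w\right)$)
$c{\left(B \right)} = B \left(\frac{22}{5} + \left(- \frac{3}{5} - \frac{B}{3}\right)^{2} - 2 B\right)$ ($c{\left(B \right)} = \left(\left(- \frac{3}{5} - \frac{B}{3}\right)^{2} + 4 \cdot 2 + 4 \left(- \frac{3}{5} - \frac{B}{3}\right) + 2 \left(- \frac{3}{5} - \frac{B}{3}\right)\right) B 1 = \left(\left(- \frac{3}{5} - \frac{B}{3}\right)^{2} + 8 - \left(\frac{12}{5} + \frac{4 B}{3}\right) - \left(\frac{6}{5} + \frac{2 B}{3}\right)\right) B 1 = \left(\frac{22}{5} + \left(- \frac{3}{5} - \frac{B}{3}\right)^{2} - 2 B\right) B 1 = B \left(\frac{22}{5} + \left(- \frac{3}{5} - \frac{B}{3}\right)^{2} - 2 B\right) 1 = B \left(\frac{22}{5} + \left(- \frac{3}{5} - \frac{B}{3}\right)^{2} - 2 B\right)$)
$\left(99 + c{\left(7 \right)}\right)^{2} = \left(99 + \frac{1}{225} \cdot 7 \left(1071 - 2520 + 25 \cdot 7^{2}\right)\right)^{2} = \left(99 + \frac{1}{225} \cdot 7 \left(1071 - 2520 + 25 \cdot 49\right)\right)^{2} = \left(99 + \frac{1}{225} \cdot 7 \left(1071 - 2520 + 1225\right)\right)^{2} = \left(99 + \frac{1}{225} \cdot 7 \left(-224\right)\right)^{2} = \left(99 - \frac{1568}{225}\right)^{2} = \left(\frac{20707}{225}\right)^{2} = \frac{428779849}{50625}$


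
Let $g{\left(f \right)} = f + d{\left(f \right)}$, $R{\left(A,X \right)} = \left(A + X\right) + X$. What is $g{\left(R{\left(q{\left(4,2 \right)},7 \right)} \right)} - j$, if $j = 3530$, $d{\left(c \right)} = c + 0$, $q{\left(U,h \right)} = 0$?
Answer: $-3502$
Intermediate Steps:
$d{\left(c \right)} = c$
$R{\left(A,X \right)} = A + 2 X$
$g{\left(f \right)} = 2 f$ ($g{\left(f \right)} = f + f = 2 f$)
$g{\left(R{\left(q{\left(4,2 \right)},7 \right)} \right)} - j = 2 \left(0 + 2 \cdot 7\right) - 3530 = 2 \left(0 + 14\right) - 3530 = 2 \cdot 14 - 3530 = 28 - 3530 = -3502$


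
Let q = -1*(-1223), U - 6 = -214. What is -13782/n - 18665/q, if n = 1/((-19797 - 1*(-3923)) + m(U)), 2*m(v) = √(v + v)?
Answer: 267562378699/1223 - 27564*I*√26 ≈ 2.1878e+8 - 1.4055e+5*I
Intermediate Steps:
U = -208 (U = 6 - 214 = -208)
m(v) = √2*√v/2 (m(v) = √(v + v)/2 = √(2*v)/2 = (√2*√v)/2 = √2*√v/2)
q = 1223
n = 1/(-15874 + 2*I*√26) (n = 1/((-19797 - 1*(-3923)) + √2*√(-208)/2) = 1/((-19797 + 3923) + √2*(4*I*√13)/2) = 1/(-15874 + 2*I*√26) ≈ -6.2996e-5 - 4.05e-8*I)
-13782/n - 18665/q = -13782/(-7937/125991990 - I*√26/125991990) - 18665/1223 = -18665/1223 - 13782/(-7937/125991990 - I*√26/125991990)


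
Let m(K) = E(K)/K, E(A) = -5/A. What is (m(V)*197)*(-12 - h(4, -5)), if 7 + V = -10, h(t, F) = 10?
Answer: 21670/289 ≈ 74.983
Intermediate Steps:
V = -17 (V = -7 - 10 = -17)
m(K) = -5/K² (m(K) = (-5/K)/K = -5/K²)
(m(V)*197)*(-12 - h(4, -5)) = (-5/(-17)²*197)*(-12 - 1*10) = (-5*1/289*197)*(-12 - 10) = -5/289*197*(-22) = -985/289*(-22) = 21670/289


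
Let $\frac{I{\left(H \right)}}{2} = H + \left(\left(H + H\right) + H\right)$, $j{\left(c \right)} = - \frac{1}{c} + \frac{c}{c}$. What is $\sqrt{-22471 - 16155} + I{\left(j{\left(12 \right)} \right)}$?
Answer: $\frac{22}{3} + i \sqrt{38626} \approx 7.3333 + 196.53 i$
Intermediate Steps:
$j{\left(c \right)} = 1 - \frac{1}{c}$ ($j{\left(c \right)} = - \frac{1}{c} + 1 = 1 - \frac{1}{c}$)
$I{\left(H \right)} = 8 H$ ($I{\left(H \right)} = 2 \left(H + \left(\left(H + H\right) + H\right)\right) = 2 \left(H + \left(2 H + H\right)\right) = 2 \left(H + 3 H\right) = 2 \cdot 4 H = 8 H$)
$\sqrt{-22471 - 16155} + I{\left(j{\left(12 \right)} \right)} = \sqrt{-22471 - 16155} + 8 \frac{-1 + 12}{12} = \sqrt{-38626} + 8 \cdot \frac{1}{12} \cdot 11 = i \sqrt{38626} + 8 \cdot \frac{11}{12} = i \sqrt{38626} + \frac{22}{3} = \frac{22}{3} + i \sqrt{38626}$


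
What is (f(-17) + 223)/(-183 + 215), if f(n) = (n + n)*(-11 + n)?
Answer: 1175/32 ≈ 36.719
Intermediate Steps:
f(n) = 2*n*(-11 + n) (f(n) = (2*n)*(-11 + n) = 2*n*(-11 + n))
(f(-17) + 223)/(-183 + 215) = (2*(-17)*(-11 - 17) + 223)/(-183 + 215) = (2*(-17)*(-28) + 223)/32 = (952 + 223)*(1/32) = 1175*(1/32) = 1175/32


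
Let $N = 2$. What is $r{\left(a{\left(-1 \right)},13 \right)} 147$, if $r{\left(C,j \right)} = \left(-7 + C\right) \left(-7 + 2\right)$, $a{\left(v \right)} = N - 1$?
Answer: $4410$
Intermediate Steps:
$a{\left(v \right)} = 1$ ($a{\left(v \right)} = 2 - 1 = 1$)
$r{\left(C,j \right)} = 35 - 5 C$ ($r{\left(C,j \right)} = \left(-7 + C\right) \left(-5\right) = 35 - 5 C$)
$r{\left(a{\left(-1 \right)},13 \right)} 147 = \left(35 - 5\right) 147 = 30 \cdot 147 = 4410$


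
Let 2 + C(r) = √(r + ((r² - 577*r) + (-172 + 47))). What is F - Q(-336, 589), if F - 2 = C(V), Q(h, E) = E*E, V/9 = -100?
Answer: -346921 + 5*√53131 ≈ -3.4577e+5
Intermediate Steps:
V = -900 (V = 9*(-100) = -900)
Q(h, E) = E²
C(r) = -2 + √(-125 + r² - 576*r) (C(r) = -2 + √(r + ((r² - 577*r) + (-172 + 47))) = -2 + √(r + ((r² - 577*r) - 125)) = -2 + √(r + (-125 + r² - 577*r)) = -2 + √(-125 + r² - 576*r))
F = 5*√53131 (F = 2 + (-2 + √(-125 + (-900)² - 576*(-900))) = 2 + (-2 + √(-125 + 810000 + 518400)) = 2 + (-2 + √1328275) = 2 + (-2 + 5*√53131) = 5*√53131 ≈ 1152.5)
F - Q(-336, 589) = 5*√53131 - 1*589² = 5*√53131 - 1*346921 = 5*√53131 - 346921 = -346921 + 5*√53131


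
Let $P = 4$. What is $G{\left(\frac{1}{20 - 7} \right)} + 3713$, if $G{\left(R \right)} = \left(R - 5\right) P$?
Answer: $\frac{48013}{13} \approx 3693.3$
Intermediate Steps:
$G{\left(R \right)} = -20 + 4 R$ ($G{\left(R \right)} = \left(R - 5\right) 4 = \left(-5 + R\right) 4 = -20 + 4 R$)
$G{\left(\frac{1}{20 - 7} \right)} + 3713 = \left(-20 + \frac{4}{20 - 7}\right) + 3713 = \left(-20 + \frac{4}{13}\right) + 3713 = - \frac{256}{13} + 3713 = \frac{48013}{13}$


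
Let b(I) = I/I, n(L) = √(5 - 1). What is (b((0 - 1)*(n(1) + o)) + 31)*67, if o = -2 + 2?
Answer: 2144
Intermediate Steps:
o = 0
n(L) = 2 (n(L) = √4 = 2)
b(I) = 1
(b((0 - 1)*(n(1) + o)) + 31)*67 = (1 + 31)*67 = 32*67 = 2144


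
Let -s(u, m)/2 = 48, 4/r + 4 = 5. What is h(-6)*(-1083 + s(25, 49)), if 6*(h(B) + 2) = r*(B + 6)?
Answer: 2358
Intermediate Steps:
r = 4 (r = 4/(-4 + 5) = 4/1 = 4*1 = 4)
s(u, m) = -96 (s(u, m) = -2*48 = -96)
h(B) = 2 + 2*B/3 (h(B) = -2 + (4*(B + 6))/6 = -2 + (4*(6 + B))/6 = -2 + (24 + 4*B)/6 = -2 + (4 + 2*B/3) = 2 + 2*B/3)
h(-6)*(-1083 + s(25, 49)) = (2 + (⅔)*(-6))*(-1083 - 96) = (2 - 4)*(-1179) = -2*(-1179) = 2358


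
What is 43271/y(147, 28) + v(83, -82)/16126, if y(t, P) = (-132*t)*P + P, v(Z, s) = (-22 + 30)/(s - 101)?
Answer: -63849788495/801631297236 ≈ -0.079650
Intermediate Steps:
v(Z, s) = 8/(-101 + s)
y(t, P) = P - 132*P*t (y(t, P) = -132*P*t + P = P - 132*P*t)
43271/y(147, 28) + v(83, -82)/16126 = 43271/((28*(1 - 132*147))) + (8/(-101 - 82))/16126 = 43271/((28*(1 - 19404))) + (8/(-183))*(1/16126) = 43271/((28*(-19403))) + (8*(-1/183))*(1/16126) = 43271/(-543284) - 8/183*1/16126 = 43271*(-1/543284) - 4/1475529 = -43271/543284 - 4/1475529 = -63849788495/801631297236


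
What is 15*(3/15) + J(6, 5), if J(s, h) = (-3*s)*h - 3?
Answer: -90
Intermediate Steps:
J(s, h) = -3 - 3*h*s (J(s, h) = -3*h*s - 3 = -3 - 3*h*s)
15*(3/15) + J(6, 5) = 15*(3/15) + (-3 - 3*5*6) = 15*(3*(1/15)) + (-3 - 90) = 15*(⅕) - 93 = 3 - 93 = -90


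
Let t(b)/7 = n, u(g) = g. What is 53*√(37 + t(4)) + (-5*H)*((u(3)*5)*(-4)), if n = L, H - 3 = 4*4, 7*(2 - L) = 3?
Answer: 5700 + 212*√3 ≈ 6067.2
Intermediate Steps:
L = 11/7 (L = 2 - ⅐*3 = 2 - 3/7 = 11/7 ≈ 1.5714)
H = 19 (H = 3 + 4*4 = 3 + 16 = 19)
n = 11/7 ≈ 1.5714
t(b) = 11 (t(b) = 7*(11/7) = 11)
53*√(37 + t(4)) + (-5*H)*((u(3)*5)*(-4)) = 53*√(37 + 11) + (-5*19)*((3*5)*(-4)) = 53*√48 - 1425*(-4) = 53*(4*√3) - 95*(-60) = 212*√3 + 5700 = 5700 + 212*√3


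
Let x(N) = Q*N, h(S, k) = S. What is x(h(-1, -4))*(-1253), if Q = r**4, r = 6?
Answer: 1623888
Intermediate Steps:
Q = 1296 (Q = 6**4 = 1296)
x(N) = 1296*N
x(h(-1, -4))*(-1253) = (1296*(-1))*(-1253) = -1296*(-1253) = 1623888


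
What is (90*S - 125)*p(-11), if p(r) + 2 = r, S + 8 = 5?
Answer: 5135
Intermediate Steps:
S = -3 (S = -8 + 5 = -3)
p(r) = -2 + r
(90*S - 125)*p(-11) = (90*(-3) - 125)*(-2 - 11) = (-270 - 125)*(-13) = -395*(-13) = 5135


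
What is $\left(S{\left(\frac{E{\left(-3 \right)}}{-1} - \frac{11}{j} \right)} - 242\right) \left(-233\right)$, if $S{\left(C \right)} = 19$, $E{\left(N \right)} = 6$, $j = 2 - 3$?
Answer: $51959$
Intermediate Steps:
$j = -1$
$\left(S{\left(\frac{E{\left(-3 \right)}}{-1} - \frac{11}{j} \right)} - 242\right) \left(-233\right) = \left(19 - 242\right) \left(-233\right) = \left(-223\right) \left(-233\right) = 51959$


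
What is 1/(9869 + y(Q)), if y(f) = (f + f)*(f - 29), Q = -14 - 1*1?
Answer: 1/11189 ≈ 8.9373e-5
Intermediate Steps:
Q = -15 (Q = -14 - 1 = -15)
y(f) = 2*f*(-29 + f) (y(f) = (2*f)*(-29 + f) = 2*f*(-29 + f))
1/(9869 + y(Q)) = 1/(9869 + 2*(-15)*(-29 - 15)) = 1/(9869 + 2*(-15)*(-44)) = 1/(9869 + 1320) = 1/11189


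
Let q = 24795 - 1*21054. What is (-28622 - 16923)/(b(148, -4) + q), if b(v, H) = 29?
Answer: -9109/754 ≈ -12.081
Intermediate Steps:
q = 3741 (q = 24795 - 21054 = 3741)
(-28622 - 16923)/(b(148, -4) + q) = (-28622 - 16923)/(29 + 3741) = -45545/3770 = -45545*1/3770 = -9109/754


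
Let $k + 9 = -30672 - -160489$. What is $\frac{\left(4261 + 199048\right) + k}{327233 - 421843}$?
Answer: $- \frac{333117}{94610} \approx -3.521$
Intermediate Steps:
$k = 129808$ ($k = -9 - -129817 = -9 + \left(-30672 + 160489\right) = -9 + 129817 = 129808$)
$\frac{\left(4261 + 199048\right) + k}{327233 - 421843} = \frac{\left(4261 + 199048\right) + 129808}{327233 - 421843} = \frac{203309 + 129808}{-94610} = 333117 \left(- \frac{1}{94610}\right) = - \frac{333117}{94610}$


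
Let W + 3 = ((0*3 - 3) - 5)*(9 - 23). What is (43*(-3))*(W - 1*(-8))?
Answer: -15093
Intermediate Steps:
W = 109 (W = -3 + ((0*3 - 3) - 5)*(9 - 23) = -3 + ((0 - 3) - 5)*(-14) = -3 + (-3 - 5)*(-14) = -3 - 8*(-14) = -3 + 112 = 109)
(43*(-3))*(W - 1*(-8)) = (43*(-3))*(109 - 1*(-8)) = -129*(109 + 8) = -129*117 = -15093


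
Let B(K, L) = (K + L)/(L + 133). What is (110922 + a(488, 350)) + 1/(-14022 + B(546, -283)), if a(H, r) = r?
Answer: 234067661986/2103563 ≈ 1.1127e+5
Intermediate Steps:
B(K, L) = (K + L)/(133 + L)
(110922 + a(488, 350)) + 1/(-14022 + B(546, -283)) = (110922 + 350) + 1/(-14022 + (546 - 283)/(133 - 283)) = 111272 + 1/(-14022 + 263/(-150)) = 111272 + 1/(-14022 - 1/150*263) = 111272 + 1/(-14022 - 263/150) = 111272 + 1/(-2103563/150) = 111272 - 150/2103563 = 234067661986/2103563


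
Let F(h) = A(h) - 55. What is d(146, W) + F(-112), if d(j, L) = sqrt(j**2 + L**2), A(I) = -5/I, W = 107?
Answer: -6155/112 + sqrt(32765) ≈ 126.06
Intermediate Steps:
F(h) = -55 - 5/h (F(h) = -5/h - 55 = -55 - 5/h)
d(j, L) = sqrt(L**2 + j**2)
d(146, W) + F(-112) = sqrt(107**2 + 146**2) + (-55 - 5/(-112)) = sqrt(11449 + 21316) + (-55 - 5*(-1/112)) = sqrt(32765) + (-55 + 5/112) = sqrt(32765) - 6155/112 = -6155/112 + sqrt(32765)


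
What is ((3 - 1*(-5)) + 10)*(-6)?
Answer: -108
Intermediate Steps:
((3 - 1*(-5)) + 10)*(-6) = ((3 + 5) + 10)*(-6) = (8 + 10)*(-6) = 18*(-6) = -108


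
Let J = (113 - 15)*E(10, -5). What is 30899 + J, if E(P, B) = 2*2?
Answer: 31291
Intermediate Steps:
E(P, B) = 4
J = 392 (J = (113 - 15)*4 = 98*4 = 392)
30899 + J = 30899 + 392 = 31291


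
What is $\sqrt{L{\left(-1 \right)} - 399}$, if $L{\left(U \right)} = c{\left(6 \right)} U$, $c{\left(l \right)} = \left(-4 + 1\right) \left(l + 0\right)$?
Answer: $i \sqrt{381} \approx 19.519 i$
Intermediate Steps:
$c{\left(l \right)} = - 3 l$
$L{\left(U \right)} = - 18 U$ ($L{\left(U \right)} = \left(-3\right) 6 U = - 18 U$)
$\sqrt{L{\left(-1 \right)} - 399} = \sqrt{\left(-18\right) \left(-1\right) - 399} = \sqrt{18 - 399} = \sqrt{-381} = i \sqrt{381}$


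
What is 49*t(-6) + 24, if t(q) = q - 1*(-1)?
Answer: -221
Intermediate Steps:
t(q) = 1 + q (t(q) = q + 1 = 1 + q)
49*t(-6) + 24 = 49*(1 - 6) + 24 = 49*(-5) + 24 = -245 + 24 = -221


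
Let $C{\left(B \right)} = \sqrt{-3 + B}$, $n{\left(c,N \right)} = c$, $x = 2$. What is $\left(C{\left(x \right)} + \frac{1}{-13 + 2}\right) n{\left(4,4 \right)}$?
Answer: $- \frac{4}{11} + 4 i \approx -0.36364 + 4.0 i$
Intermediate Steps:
$\left(C{\left(x \right)} + \frac{1}{-13 + 2}\right) n{\left(4,4 \right)} = \left(\sqrt{-3 + 2} + \frac{1}{-13 + 2}\right) 4 = \left(\sqrt{-1} + \frac{1}{-11}\right) 4 = \left(i - \frac{1}{11}\right) 4 = \left(- \frac{1}{11} + i\right) 4 = - \frac{4}{11} + 4 i$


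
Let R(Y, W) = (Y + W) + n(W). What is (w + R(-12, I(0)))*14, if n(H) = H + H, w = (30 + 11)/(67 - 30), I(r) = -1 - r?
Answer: -7196/37 ≈ -194.49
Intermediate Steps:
w = 41/37 ≈ 1.1081
n(H) = 2*H
R(Y, W) = Y + 3*W (R(Y, W) = (Y + W) + 2*W = (W + Y) + 2*W = Y + 3*W)
(w + R(-12, I(0)))*14 = (41/37 + (-12 + 3*(-1 - 1*0)))*14 = (41/37 + (-12 + 3*(-1 + 0)))*14 = (41/37 + (-12 + 3*(-1)))*14 = (41/37 + (-12 - 3))*14 = (41/37 - 15)*14 = -514/37*14 = -7196/37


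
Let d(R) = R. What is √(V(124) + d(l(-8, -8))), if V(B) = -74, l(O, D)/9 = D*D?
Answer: √502 ≈ 22.405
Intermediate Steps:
l(O, D) = 9*D² (l(O, D) = 9*(D*D) = 9*D²)
√(V(124) + d(l(-8, -8))) = √(-74 + 9*(-8)²) = √(-74 + 9*64) = √(-74 + 576) = √502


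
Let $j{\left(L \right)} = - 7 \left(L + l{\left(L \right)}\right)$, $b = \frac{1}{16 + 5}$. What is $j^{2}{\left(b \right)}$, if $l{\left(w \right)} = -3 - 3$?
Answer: $\frac{15625}{9} \approx 1736.1$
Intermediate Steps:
$l{\left(w \right)} = -6$
$b = \frac{1}{21} \approx 0.047619$
$j{\left(L \right)} = 42 - 7 L$ ($j{\left(L \right)} = - 7 \left(L - 6\right) = - 7 \left(-6 + L\right) = 42 - 7 L$)
$j^{2}{\left(b \right)} = \left(42 - \frac{1}{3}\right)^{2} = \left(\frac{125}{3}\right)^{2} = \frac{15625}{9}$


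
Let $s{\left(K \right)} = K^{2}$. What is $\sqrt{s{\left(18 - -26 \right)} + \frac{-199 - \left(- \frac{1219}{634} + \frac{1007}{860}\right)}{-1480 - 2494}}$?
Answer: $\frac{\sqrt{568103813740148648730}}{541695940} \approx 44.001$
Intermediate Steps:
$\sqrt{s{\left(18 - -26 \right)} + \frac{-199 - \left(- \frac{1219}{634} + \frac{1007}{860}\right)}{-1480 - 2494}} = \sqrt{\left(18 - -26\right)^{2} + \frac{-199 - \left(- \frac{1219}{634} + \frac{1007}{860}\right)}{-1480 - 2494}} = \sqrt{\left(18 + 26\right)^{2} + \frac{-199 - - \frac{204951}{272620}}{-3974}} = \sqrt{44^{2} + \left(-199 + \left(- \frac{1007}{860} + \frac{1219}{634}\right)\right) \left(- \frac{1}{3974}\right)} = \sqrt{1936 + \left(-199 + \frac{204951}{272620}\right) \left(- \frac{1}{3974}\right)} = \sqrt{1936 - - \frac{54046429}{1083391880}} = \sqrt{1936 + \frac{54046429}{1083391880}} = \sqrt{\frac{2097500726109}{1083391880}} = \frac{\sqrt{568103813740148648730}}{541695940}$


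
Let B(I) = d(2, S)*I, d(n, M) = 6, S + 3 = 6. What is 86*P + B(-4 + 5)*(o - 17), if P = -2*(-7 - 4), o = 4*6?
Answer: 1934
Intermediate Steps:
S = 3 (S = -3 + 6 = 3)
o = 24
B(I) = 6*I
P = 22 (P = -2*(-11) = 22)
86*P + B(-4 + 5)*(o - 17) = 86*22 + (6*(-4 + 5))*(24 - 17) = 1892 + (6*1)*7 = 1892 + 6*7 = 1892 + 42 = 1934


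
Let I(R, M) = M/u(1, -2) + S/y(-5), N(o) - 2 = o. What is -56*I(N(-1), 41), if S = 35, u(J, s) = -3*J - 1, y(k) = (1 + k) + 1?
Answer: 3682/3 ≈ 1227.3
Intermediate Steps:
N(o) = 2 + o
y(k) = 2 + k
u(J, s) = -1 - 3*J
I(R, M) = -35/3 - M/4 (I(R, M) = M/(-1 - 3*1) + 35/(2 - 5) = M/(-1 - 3) + 35/(-3) = M/(-4) + 35*(-⅓) = M*(-¼) - 35/3 = -M/4 - 35/3 = -35/3 - M/4)
-56*I(N(-1), 41) = -56*(-35/3 - ¼*41) = -56*(-35/3 - 41/4) = -56*(-263/12) = 3682/3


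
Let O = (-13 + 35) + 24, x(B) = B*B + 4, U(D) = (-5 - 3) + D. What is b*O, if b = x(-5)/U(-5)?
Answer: -1334/13 ≈ -102.62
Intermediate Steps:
U(D) = -8 + D
x(B) = 4 + B² (x(B) = B² + 4 = 4 + B²)
b = -29/13 (b = (4 + (-5)²)/(-8 - 5) = (4 + 25)/(-13) = 29*(-1/13) = -29/13 ≈ -2.2308)
O = 46 (O = 22 + 24 = 46)
b*O = -29/13*46 = -1334/13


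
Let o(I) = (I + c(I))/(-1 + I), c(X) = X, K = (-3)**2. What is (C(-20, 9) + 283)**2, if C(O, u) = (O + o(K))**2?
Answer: 91565761/256 ≈ 3.5768e+5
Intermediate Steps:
K = 9
o(I) = 2*I/(-1 + I) (o(I) = (I + I)/(-1 + I) = (2*I)/(-1 + I) = 2*I/(-1 + I))
C(O, u) = (9/4 + O)**2 (C(O, u) = (O + 2*9/(-1 + 9))**2 = (O + 2*9/8)**2 = (O + 2*9*(1/8))**2 = (O + 9/4)**2 = (9/4 + O)**2)
(C(-20, 9) + 283)**2 = ((9 + 4*(-20))**2/16 + 283)**2 = ((9 - 80)**2/16 + 283)**2 = ((1/16)*(-71)**2 + 283)**2 = ((1/16)*5041 + 283)**2 = (5041/16 + 283)**2 = (9569/16)**2 = 91565761/256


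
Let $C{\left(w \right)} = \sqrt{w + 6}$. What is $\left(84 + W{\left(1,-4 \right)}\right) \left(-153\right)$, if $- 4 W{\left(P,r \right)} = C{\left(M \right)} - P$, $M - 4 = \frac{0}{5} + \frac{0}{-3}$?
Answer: $- \frac{51561}{4} + \frac{153 \sqrt{10}}{4} \approx -12769.0$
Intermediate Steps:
$M = 4$ ($M = 4 + \left(\frac{0}{5} + \frac{0}{-3}\right) = 4 + \left(0 \cdot \frac{1}{5} + 0 \left(- \frac{1}{3}\right)\right) = 4 + \left(0 + 0\right) = 4 + 0 = 4$)
$C{\left(w \right)} = \sqrt{6 + w}$
$W{\left(P,r \right)} = - \frac{\sqrt{10}}{4} + \frac{P}{4}$ ($W{\left(P,r \right)} = - \frac{\sqrt{6 + 4} - P}{4} = - \frac{\sqrt{10} - P}{4} = - \frac{\sqrt{10}}{4} + \frac{P}{4}$)
$\left(84 + W{\left(1,-4 \right)}\right) \left(-153\right) = \left(84 + \left(- \frac{\sqrt{10}}{4} + \frac{1}{4} \cdot 1\right)\right) \left(-153\right) = \left(84 + \left(- \frac{\sqrt{10}}{4} + \frac{1}{4}\right)\right) \left(-153\right) = \left(84 + \left(\frac{1}{4} - \frac{\sqrt{10}}{4}\right)\right) \left(-153\right) = \left(\frac{337}{4} - \frac{\sqrt{10}}{4}\right) \left(-153\right) = - \frac{51561}{4} + \frac{153 \sqrt{10}}{4}$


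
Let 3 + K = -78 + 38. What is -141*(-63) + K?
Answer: 8840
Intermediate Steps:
K = -43 (K = -3 + (-78 + 38) = -3 - 40 = -43)
-141*(-63) + K = -141*(-63) - 43 = 8883 - 43 = 8840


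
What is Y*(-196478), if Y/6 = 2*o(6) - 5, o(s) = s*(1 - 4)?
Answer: 48333588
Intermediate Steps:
o(s) = -3*s (o(s) = s*(-3) = -3*s)
Y = -246 (Y = 6*(2*(-3*6) - 5) = 6*(2*(-18) - 5) = 6*(-36 - 5) = 6*(-41) = -246)
Y*(-196478) = -246*(-196478) = 48333588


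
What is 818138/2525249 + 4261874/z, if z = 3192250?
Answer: 6686997043563/4030613060125 ≈ 1.6591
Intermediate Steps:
818138/2525249 + 4261874/z = 818138/2525249 + 4261874/3192250 = 818138*(1/2525249) + 4261874*(1/3192250) = 818138/2525249 + 2130937/1596125 = 6686997043563/4030613060125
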